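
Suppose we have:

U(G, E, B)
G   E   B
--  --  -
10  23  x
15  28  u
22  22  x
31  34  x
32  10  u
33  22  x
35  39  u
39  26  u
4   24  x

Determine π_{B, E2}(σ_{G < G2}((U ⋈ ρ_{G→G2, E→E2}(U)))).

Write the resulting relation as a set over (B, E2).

ρ[G→G2, E→E2]: schema becomes (G2, E2, B); tuples unchanged.
Joining U and ρ_{G→G2, E→E2}(U) on B yields {(10, 23, x, 10, 23), (10, 23, x, 22, 22), (10, 23, x, 31, 34), (10, 23, x, 33, 22), (10, 23, x, 4, 24), (15, 28, u, 15, 28), (15, 28, u, 32, 10), (15, 28, u, 35, 39), (15, 28, u, 39, 26), (22, 22, x, 10, 23), (22, 22, x, 22, 22), (22, 22, x, 31, 34), (22, 22, x, 33, 22), (22, 22, x, 4, 24), (31, 34, x, 10, 23), (31, 34, x, 22, 22), (31, 34, x, 31, 34), (31, 34, x, 33, 22), (31, 34, x, 4, 24), (32, 10, u, 15, 28), (32, 10, u, 32, 10), (32, 10, u, 35, 39), (32, 10, u, 39, 26), (33, 22, x, 10, 23), (33, 22, x, 22, 22), (33, 22, x, 31, 34), (33, 22, x, 33, 22), (33, 22, x, 4, 24), (35, 39, u, 15, 28), (35, 39, u, 32, 10), (35, 39, u, 35, 39), (35, 39, u, 39, 26), (39, 26, u, 15, 28), (39, 26, u, 32, 10), (39, 26, u, 35, 39), (39, 26, u, 39, 26), (4, 24, x, 10, 23), (4, 24, x, 22, 22), (4, 24, x, 31, 34), (4, 24, x, 33, 22), (4, 24, x, 4, 24)}.
Filtering on G < G2 leaves {(10, 23, x, 22, 22), (10, 23, x, 31, 34), (10, 23, x, 33, 22), (15, 28, u, 32, 10), (15, 28, u, 35, 39), (15, 28, u, 39, 26), (22, 22, x, 31, 34), (22, 22, x, 33, 22), (31, 34, x, 33, 22), (32, 10, u, 35, 39), (32, 10, u, 39, 26), (35, 39, u, 39, 26), (4, 24, x, 10, 23), (4, 24, x, 22, 22), (4, 24, x, 31, 34), (4, 24, x, 33, 22)}.
Keep only column(s) B, E2 (10 duplicate(s) eliminated): {(u, 10), (u, 26), (u, 39), (x, 22), (x, 23), (x, 34)}

{(u, 10), (u, 26), (u, 39), (x, 22), (x, 23), (x, 34)}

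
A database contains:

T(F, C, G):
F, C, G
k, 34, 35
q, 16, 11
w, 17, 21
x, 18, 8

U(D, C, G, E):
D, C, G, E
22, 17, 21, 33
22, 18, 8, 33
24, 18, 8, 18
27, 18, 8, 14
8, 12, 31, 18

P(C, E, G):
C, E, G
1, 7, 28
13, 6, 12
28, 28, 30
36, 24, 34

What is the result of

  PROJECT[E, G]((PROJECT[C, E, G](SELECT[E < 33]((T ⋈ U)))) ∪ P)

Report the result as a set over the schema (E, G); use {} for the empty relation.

Natural join on C, G: {(w, 17, 21, 22, 33), (x, 18, 8, 22, 33), (x, 18, 8, 24, 18), (x, 18, 8, 27, 14)}
σ[E < 33]: keep tuples satisfying E < 33 → {(x, 18, 8, 24, 18), (x, 18, 8, 27, 14)}
π[C, E, G]: project onto (C, E, G) → {(18, 14, 8), (18, 18, 8)}
Taking the union: {(1, 7, 28), (13, 6, 12), (18, 14, 8), (18, 18, 8), (28, 28, 30), (36, 24, 34)}
π[E, G]: project onto (E, G) → {(14, 8), (18, 8), (24, 34), (28, 30), (6, 12), (7, 28)}

{(14, 8), (18, 8), (24, 34), (28, 30), (6, 12), (7, 28)}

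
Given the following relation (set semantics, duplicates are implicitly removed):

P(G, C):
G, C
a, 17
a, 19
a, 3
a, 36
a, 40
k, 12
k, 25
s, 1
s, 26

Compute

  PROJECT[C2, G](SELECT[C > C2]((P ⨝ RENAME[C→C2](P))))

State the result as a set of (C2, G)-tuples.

{(1, s), (12, k), (17, a), (19, a), (3, a), (36, a)}

ρ[C→C2]: schema becomes (G, C2); tuples unchanged.
Joining P and RENAME[C→C2](P) on G yields {(a, 17, 17), (a, 17, 19), (a, 17, 3), (a, 17, 36), (a, 17, 40), (a, 19, 17), (a, 19, 19), (a, 19, 3), (a, 19, 36), (a, 19, 40), (a, 3, 17), (a, 3, 19), (a, 3, 3), (a, 3, 36), (a, 3, 40), (a, 36, 17), (a, 36, 19), (a, 36, 3), (a, 36, 36), (a, 36, 40), (a, 40, 17), (a, 40, 19), (a, 40, 3), (a, 40, 36), (a, 40, 40), (k, 12, 12), (k, 12, 25), (k, 25, 12), (k, 25, 25), (s, 1, 1), (s, 1, 26), (s, 26, 1), (s, 26, 26)}.
Selection C > C2: {(a, 17, 3), (a, 19, 17), (a, 19, 3), (a, 36, 17), (a, 36, 19), (a, 36, 3), (a, 40, 17), (a, 40, 19), (a, 40, 3), (a, 40, 36), (k, 25, 12), (s, 26, 1)}
Projecting to C2, G (6 duplicate(s) eliminated): {(1, s), (12, k), (17, a), (19, a), (3, a), (36, a)}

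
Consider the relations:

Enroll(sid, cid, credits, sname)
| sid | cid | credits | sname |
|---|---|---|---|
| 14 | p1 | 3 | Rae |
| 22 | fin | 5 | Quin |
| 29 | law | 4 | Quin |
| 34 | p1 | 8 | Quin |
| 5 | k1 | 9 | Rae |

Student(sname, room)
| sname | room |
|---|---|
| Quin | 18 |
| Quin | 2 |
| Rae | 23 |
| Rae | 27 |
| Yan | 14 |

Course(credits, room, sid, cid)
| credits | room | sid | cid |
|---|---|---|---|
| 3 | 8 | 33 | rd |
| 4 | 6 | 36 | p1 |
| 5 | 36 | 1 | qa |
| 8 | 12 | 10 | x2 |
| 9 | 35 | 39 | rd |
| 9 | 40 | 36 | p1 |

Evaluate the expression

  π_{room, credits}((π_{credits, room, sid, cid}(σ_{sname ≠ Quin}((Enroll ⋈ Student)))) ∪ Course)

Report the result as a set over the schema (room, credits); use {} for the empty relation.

Natural join on sname: {(14, p1, 3, Rae, 23), (14, p1, 3, Rae, 27), (22, fin, 5, Quin, 18), (22, fin, 5, Quin, 2), (29, law, 4, Quin, 18), (29, law, 4, Quin, 2), (34, p1, 8, Quin, 18), (34, p1, 8, Quin, 2), (5, k1, 9, Rae, 23), (5, k1, 9, Rae, 27)}
σ[sname ≠ Quin]: keep tuples satisfying sname ≠ Quin → {(14, p1, 3, Rae, 23), (14, p1, 3, Rae, 27), (5, k1, 9, Rae, 23), (5, k1, 9, Rae, 27)}
π[credits, room, sid, cid]: project onto (credits, room, sid, cid) → {(3, 23, 14, p1), (3, 27, 14, p1), (9, 23, 5, k1), (9, 27, 5, k1)}
Union: {(3, 23, 14, p1), (3, 27, 14, p1), (9, 23, 5, k1), (9, 27, 5, k1)} with {(3, 8, 33, rd), (4, 6, 36, p1), (5, 36, 1, qa), (8, 12, 10, x2), (9, 35, 39, rd), (9, 40, 36, p1)} → {(3, 23, 14, p1), (3, 27, 14, p1), (3, 8, 33, rd), (4, 6, 36, p1), (5, 36, 1, qa), (8, 12, 10, x2), (9, 23, 5, k1), (9, 27, 5, k1), (9, 35, 39, rd), (9, 40, 36, p1)}
π[room, credits]: project onto (room, credits) → {(12, 8), (23, 3), (23, 9), (27, 3), (27, 9), (35, 9), (36, 5), (40, 9), (6, 4), (8, 3)}

{(12, 8), (23, 3), (23, 9), (27, 3), (27, 9), (35, 9), (36, 5), (40, 9), (6, 4), (8, 3)}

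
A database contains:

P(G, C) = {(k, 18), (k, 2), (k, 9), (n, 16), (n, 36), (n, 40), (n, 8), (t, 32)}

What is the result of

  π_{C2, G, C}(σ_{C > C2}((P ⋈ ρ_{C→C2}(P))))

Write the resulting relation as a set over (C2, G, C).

ρ[C→C2]: schema becomes (G, C2); tuples unchanged.
Joining P and ρ_{C→C2}(P) on G yields {(k, 18, 18), (k, 18, 2), (k, 18, 9), (k, 2, 18), (k, 2, 2), (k, 2, 9), (k, 9, 18), (k, 9, 2), (k, 9, 9), (n, 16, 16), (n, 16, 36), (n, 16, 40), (n, 16, 8), (n, 36, 16), (n, 36, 36), (n, 36, 40), (n, 36, 8), (n, 40, 16), (n, 40, 36), (n, 40, 40), (n, 40, 8), (n, 8, 16), (n, 8, 36), (n, 8, 40), (n, 8, 8), (t, 32, 32)}.
Selection C > C2: {(k, 18, 2), (k, 18, 9), (k, 9, 2), (n, 16, 8), (n, 36, 16), (n, 36, 8), (n, 40, 16), (n, 40, 36), (n, 40, 8)}
Projecting to C2, G, C: {(16, n, 36), (16, n, 40), (2, k, 18), (2, k, 9), (36, n, 40), (8, n, 16), (8, n, 36), (8, n, 40), (9, k, 18)}

{(16, n, 36), (16, n, 40), (2, k, 18), (2, k, 9), (36, n, 40), (8, n, 16), (8, n, 36), (8, n, 40), (9, k, 18)}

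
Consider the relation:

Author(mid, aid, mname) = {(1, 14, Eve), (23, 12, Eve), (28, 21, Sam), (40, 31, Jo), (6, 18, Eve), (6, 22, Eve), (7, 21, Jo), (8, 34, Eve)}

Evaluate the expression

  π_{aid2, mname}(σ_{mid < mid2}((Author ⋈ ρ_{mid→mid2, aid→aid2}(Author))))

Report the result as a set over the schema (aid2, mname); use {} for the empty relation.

{(12, Eve), (18, Eve), (22, Eve), (31, Jo), (34, Eve)}

ρ[mid→mid2, aid→aid2]: schema becomes (mid2, aid2, mname); tuples unchanged.
Joining Author and ρ_{mid→mid2, aid→aid2}(Author) on mname yields {(1, 14, Eve, 1, 14), (1, 14, Eve, 23, 12), (1, 14, Eve, 6, 18), (1, 14, Eve, 6, 22), (1, 14, Eve, 8, 34), (23, 12, Eve, 1, 14), (23, 12, Eve, 23, 12), (23, 12, Eve, 6, 18), (23, 12, Eve, 6, 22), (23, 12, Eve, 8, 34), (28, 21, Sam, 28, 21), (40, 31, Jo, 40, 31), (40, 31, Jo, 7, 21), (6, 18, Eve, 1, 14), (6, 18, Eve, 23, 12), (6, 18, Eve, 6, 18), (6, 18, Eve, 6, 22), (6, 18, Eve, 8, 34), (6, 22, Eve, 1, 14), (6, 22, Eve, 23, 12), (6, 22, Eve, 6, 18), (6, 22, Eve, 6, 22), (6, 22, Eve, 8, 34), (7, 21, Jo, 40, 31), (7, 21, Jo, 7, 21), (8, 34, Eve, 1, 14), (8, 34, Eve, 23, 12), (8, 34, Eve, 6, 18), (8, 34, Eve, 6, 22), (8, 34, Eve, 8, 34)}.
σ[mid < mid2]: keep tuples satisfying mid < mid2 → {(1, 14, Eve, 23, 12), (1, 14, Eve, 6, 18), (1, 14, Eve, 6, 22), (1, 14, Eve, 8, 34), (6, 18, Eve, 23, 12), (6, 18, Eve, 8, 34), (6, 22, Eve, 23, 12), (6, 22, Eve, 8, 34), (7, 21, Jo, 40, 31), (8, 34, Eve, 23, 12)}
Projecting to aid2, mname (5 duplicate(s) eliminated): {(12, Eve), (18, Eve), (22, Eve), (31, Jo), (34, Eve)}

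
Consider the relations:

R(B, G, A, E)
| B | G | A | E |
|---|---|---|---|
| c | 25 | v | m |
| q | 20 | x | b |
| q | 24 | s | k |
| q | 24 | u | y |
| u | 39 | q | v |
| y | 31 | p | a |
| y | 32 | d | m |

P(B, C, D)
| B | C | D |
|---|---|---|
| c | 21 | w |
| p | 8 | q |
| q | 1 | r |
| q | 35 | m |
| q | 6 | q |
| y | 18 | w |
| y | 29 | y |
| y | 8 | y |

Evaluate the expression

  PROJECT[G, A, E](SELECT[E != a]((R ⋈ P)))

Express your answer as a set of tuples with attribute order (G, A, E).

{(20, x, b), (24, s, k), (24, u, y), (25, v, m), (32, d, m)}

R ⋈ P (natural join on B): {(c, 25, v, m, 21, w), (q, 20, x, b, 1, r), (q, 20, x, b, 35, m), (q, 20, x, b, 6, q), (q, 24, s, k, 1, r), (q, 24, s, k, 35, m), (q, 24, s, k, 6, q), (q, 24, u, y, 1, r), (q, 24, u, y, 35, m), (q, 24, u, y, 6, q), (y, 31, p, a, 18, w), (y, 31, p, a, 29, y), (y, 31, p, a, 8, y), (y, 32, d, m, 18, w), (y, 32, d, m, 29, y), (y, 32, d, m, 8, y)}
Selection E != a: {(c, 25, v, m, 21, w), (q, 20, x, b, 1, r), (q, 20, x, b, 35, m), (q, 20, x, b, 6, q), (q, 24, s, k, 1, r), (q, 24, s, k, 35, m), (q, 24, s, k, 6, q), (q, 24, u, y, 1, r), (q, 24, u, y, 35, m), (q, 24, u, y, 6, q), (y, 32, d, m, 18, w), (y, 32, d, m, 29, y), (y, 32, d, m, 8, y)}
Projecting to G, A, E (8 duplicate(s) eliminated): {(20, x, b), (24, s, k), (24, u, y), (25, v, m), (32, d, m)}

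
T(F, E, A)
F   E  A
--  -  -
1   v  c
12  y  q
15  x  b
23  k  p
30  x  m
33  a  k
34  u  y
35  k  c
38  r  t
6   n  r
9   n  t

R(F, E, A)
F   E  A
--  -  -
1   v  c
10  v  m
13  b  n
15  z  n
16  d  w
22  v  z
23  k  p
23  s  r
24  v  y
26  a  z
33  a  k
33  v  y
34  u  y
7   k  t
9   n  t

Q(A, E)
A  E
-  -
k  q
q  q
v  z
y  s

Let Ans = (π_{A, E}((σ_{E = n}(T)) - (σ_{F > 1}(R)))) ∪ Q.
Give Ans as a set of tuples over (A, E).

{(k, q), (q, q), (r, n), (v, z), (y, s)}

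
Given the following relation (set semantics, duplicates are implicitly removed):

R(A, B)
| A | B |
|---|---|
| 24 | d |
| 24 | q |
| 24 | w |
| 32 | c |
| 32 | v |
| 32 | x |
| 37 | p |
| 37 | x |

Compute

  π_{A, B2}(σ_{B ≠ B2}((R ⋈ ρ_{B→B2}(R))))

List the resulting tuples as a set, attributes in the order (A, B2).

ρ[B→B2]: schema becomes (A, B2); tuples unchanged.
Natural join on A: {(24, d, d), (24, d, q), (24, d, w), (24, q, d), (24, q, q), (24, q, w), (24, w, d), (24, w, q), (24, w, w), (32, c, c), (32, c, v), (32, c, x), (32, v, c), (32, v, v), (32, v, x), (32, x, c), (32, x, v), (32, x, x), (37, p, p), (37, p, x), (37, x, p), (37, x, x)}
Apply σ_{B ≠ B2}; surviving tuples: {(24, d, q), (24, d, w), (24, q, d), (24, q, w), (24, w, d), (24, w, q), (32, c, v), (32, c, x), (32, v, c), (32, v, x), (32, x, c), (32, x, v), (37, p, x), (37, x, p)}
Projecting to A, B2 (6 duplicate(s) eliminated): {(24, d), (24, q), (24, w), (32, c), (32, v), (32, x), (37, p), (37, x)}

{(24, d), (24, q), (24, w), (32, c), (32, v), (32, x), (37, p), (37, x)}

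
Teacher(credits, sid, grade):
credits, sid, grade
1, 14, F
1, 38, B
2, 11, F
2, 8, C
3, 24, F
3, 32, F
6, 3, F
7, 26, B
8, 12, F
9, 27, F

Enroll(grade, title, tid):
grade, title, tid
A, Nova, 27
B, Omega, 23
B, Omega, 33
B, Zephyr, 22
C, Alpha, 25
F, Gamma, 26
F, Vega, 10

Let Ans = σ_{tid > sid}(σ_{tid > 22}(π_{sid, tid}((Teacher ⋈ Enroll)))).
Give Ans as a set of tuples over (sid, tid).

Joining Teacher and Enroll on grade yields {(1, 14, F, Gamma, 26), (1, 14, F, Vega, 10), (1, 38, B, Omega, 23), (1, 38, B, Omega, 33), (1, 38, B, Zephyr, 22), (2, 11, F, Gamma, 26), (2, 11, F, Vega, 10), (2, 8, C, Alpha, 25), (3, 24, F, Gamma, 26), (3, 24, F, Vega, 10), (3, 32, F, Gamma, 26), (3, 32, F, Vega, 10), (6, 3, F, Gamma, 26), (6, 3, F, Vega, 10), (7, 26, B, Omega, 23), (7, 26, B, Omega, 33), (7, 26, B, Zephyr, 22), (8, 12, F, Gamma, 26), (8, 12, F, Vega, 10), (9, 27, F, Gamma, 26), (9, 27, F, Vega, 10)}.
Projecting to sid, tid: {(11, 10), (11, 26), (12, 10), (12, 26), (14, 10), (14, 26), (24, 10), (24, 26), (26, 22), (26, 23), (26, 33), (27, 10), (27, 26), (3, 10), (3, 26), (32, 10), (32, 26), (38, 22), (38, 23), (38, 33), (8, 25)}
Filtering on tid > 22 leaves {(11, 26), (12, 26), (14, 26), (24, 26), (26, 23), (26, 33), (27, 26), (3, 26), (32, 26), (38, 23), (38, 33), (8, 25)}.
Filtering on tid > sid leaves {(11, 26), (12, 26), (14, 26), (24, 26), (26, 33), (3, 26), (8, 25)}.

{(11, 26), (12, 26), (14, 26), (24, 26), (26, 33), (3, 26), (8, 25)}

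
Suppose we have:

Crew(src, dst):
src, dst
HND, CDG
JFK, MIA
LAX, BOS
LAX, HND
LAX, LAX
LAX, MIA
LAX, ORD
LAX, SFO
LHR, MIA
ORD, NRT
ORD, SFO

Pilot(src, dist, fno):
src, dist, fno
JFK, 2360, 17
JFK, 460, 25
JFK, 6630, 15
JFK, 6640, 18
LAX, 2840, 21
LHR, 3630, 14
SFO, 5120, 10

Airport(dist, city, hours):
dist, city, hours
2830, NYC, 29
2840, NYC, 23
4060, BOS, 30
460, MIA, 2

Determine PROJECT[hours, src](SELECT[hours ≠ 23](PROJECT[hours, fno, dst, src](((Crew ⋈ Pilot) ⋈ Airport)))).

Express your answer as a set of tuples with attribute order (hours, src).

Natural join on src: {(JFK, MIA, 2360, 17), (JFK, MIA, 460, 25), (JFK, MIA, 6630, 15), (JFK, MIA, 6640, 18), (LAX, BOS, 2840, 21), (LAX, HND, 2840, 21), (LAX, LAX, 2840, 21), (LAX, MIA, 2840, 21), (LAX, ORD, 2840, 21), (LAX, SFO, 2840, 21), (LHR, MIA, 3630, 14)}
Natural join on dist: {(JFK, MIA, 460, 25, MIA, 2), (LAX, BOS, 2840, 21, NYC, 23), (LAX, HND, 2840, 21, NYC, 23), (LAX, LAX, 2840, 21, NYC, 23), (LAX, MIA, 2840, 21, NYC, 23), (LAX, ORD, 2840, 21, NYC, 23), (LAX, SFO, 2840, 21, NYC, 23)}
Projecting to hours, fno, dst, src: {(2, 25, MIA, JFK), (23, 21, BOS, LAX), (23, 21, HND, LAX), (23, 21, LAX, LAX), (23, 21, MIA, LAX), (23, 21, ORD, LAX), (23, 21, SFO, LAX)}
Filtering on hours ≠ 23 leaves {(2, 25, MIA, JFK)}.
Projecting to hours, src: {(2, JFK)}

{(2, JFK)}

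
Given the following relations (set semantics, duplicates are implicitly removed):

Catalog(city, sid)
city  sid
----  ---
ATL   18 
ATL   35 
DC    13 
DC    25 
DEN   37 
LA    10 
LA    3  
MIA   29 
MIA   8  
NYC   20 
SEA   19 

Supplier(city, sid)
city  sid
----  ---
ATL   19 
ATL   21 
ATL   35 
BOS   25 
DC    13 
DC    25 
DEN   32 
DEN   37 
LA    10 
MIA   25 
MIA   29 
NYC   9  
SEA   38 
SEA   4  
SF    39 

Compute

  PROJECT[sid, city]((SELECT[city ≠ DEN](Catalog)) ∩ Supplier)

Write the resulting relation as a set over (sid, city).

{(10, LA), (13, DC), (25, DC), (29, MIA), (35, ATL)}

Filtering on city ≠ DEN leaves {(ATL, 18), (ATL, 35), (DC, 13), (DC, 25), (LA, 10), (LA, 3), (MIA, 29), (MIA, 8), (NYC, 20), (SEA, 19)}.
Set intersection of the two operands is {(ATL, 35), (DC, 13), (DC, 25), (LA, 10), (MIA, 29)}.
π[sid, city]: project onto (sid, city) → {(10, LA), (13, DC), (25, DC), (29, MIA), (35, ATL)}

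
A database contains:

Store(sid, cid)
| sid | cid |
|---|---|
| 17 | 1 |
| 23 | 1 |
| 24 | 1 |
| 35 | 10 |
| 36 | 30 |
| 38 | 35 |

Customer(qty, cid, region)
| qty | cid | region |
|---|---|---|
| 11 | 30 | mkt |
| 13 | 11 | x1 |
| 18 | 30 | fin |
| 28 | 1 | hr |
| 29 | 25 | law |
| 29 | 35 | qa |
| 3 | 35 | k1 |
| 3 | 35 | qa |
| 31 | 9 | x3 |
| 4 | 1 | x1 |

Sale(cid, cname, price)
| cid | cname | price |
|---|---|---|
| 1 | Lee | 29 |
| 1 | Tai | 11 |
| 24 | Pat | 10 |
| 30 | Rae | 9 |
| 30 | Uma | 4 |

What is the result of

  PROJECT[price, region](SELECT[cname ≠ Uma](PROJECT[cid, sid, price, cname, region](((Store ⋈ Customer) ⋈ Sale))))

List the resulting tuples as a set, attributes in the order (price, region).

Joining Store and Customer on cid yields {(17, 1, 28, hr), (17, 1, 4, x1), (23, 1, 28, hr), (23, 1, 4, x1), (24, 1, 28, hr), (24, 1, 4, x1), (36, 30, 11, mkt), (36, 30, 18, fin), (38, 35, 29, qa), (38, 35, 3, k1), (38, 35, 3, qa)}.
Joining (Store ⋈ Customer) and Sale on cid yields {(17, 1, 28, hr, Lee, 29), (17, 1, 28, hr, Tai, 11), (17, 1, 4, x1, Lee, 29), (17, 1, 4, x1, Tai, 11), (23, 1, 28, hr, Lee, 29), (23, 1, 28, hr, Tai, 11), (23, 1, 4, x1, Lee, 29), (23, 1, 4, x1, Tai, 11), (24, 1, 28, hr, Lee, 29), (24, 1, 28, hr, Tai, 11), (24, 1, 4, x1, Lee, 29), (24, 1, 4, x1, Tai, 11), (36, 30, 11, mkt, Rae, 9), (36, 30, 11, mkt, Uma, 4), (36, 30, 18, fin, Rae, 9), (36, 30, 18, fin, Uma, 4)}.
Projecting to cid, sid, price, cname, region: {(1, 17, 11, Tai, hr), (1, 17, 11, Tai, x1), (1, 17, 29, Lee, hr), (1, 17, 29, Lee, x1), (1, 23, 11, Tai, hr), (1, 23, 11, Tai, x1), (1, 23, 29, Lee, hr), (1, 23, 29, Lee, x1), (1, 24, 11, Tai, hr), (1, 24, 11, Tai, x1), (1, 24, 29, Lee, hr), (1, 24, 29, Lee, x1), (30, 36, 4, Uma, fin), (30, 36, 4, Uma, mkt), (30, 36, 9, Rae, fin), (30, 36, 9, Rae, mkt)}
Filtering on cname ≠ Uma leaves {(1, 17, 11, Tai, hr), (1, 17, 11, Tai, x1), (1, 17, 29, Lee, hr), (1, 17, 29, Lee, x1), (1, 23, 11, Tai, hr), (1, 23, 11, Tai, x1), (1, 23, 29, Lee, hr), (1, 23, 29, Lee, x1), (1, 24, 11, Tai, hr), (1, 24, 11, Tai, x1), (1, 24, 29, Lee, hr), (1, 24, 29, Lee, x1), (30, 36, 9, Rae, fin), (30, 36, 9, Rae, mkt)}.
Projecting to price, region (8 duplicate(s) eliminated): {(11, hr), (11, x1), (29, hr), (29, x1), (9, fin), (9, mkt)}

{(11, hr), (11, x1), (29, hr), (29, x1), (9, fin), (9, mkt)}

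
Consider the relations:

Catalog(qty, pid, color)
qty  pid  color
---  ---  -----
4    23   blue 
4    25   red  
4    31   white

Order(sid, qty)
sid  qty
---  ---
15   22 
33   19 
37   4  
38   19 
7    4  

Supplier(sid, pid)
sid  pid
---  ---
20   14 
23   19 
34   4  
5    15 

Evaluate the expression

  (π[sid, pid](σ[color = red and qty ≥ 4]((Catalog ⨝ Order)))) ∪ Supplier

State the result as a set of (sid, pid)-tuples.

{(20, 14), (23, 19), (34, 4), (37, 25), (5, 15), (7, 25)}

Natural join on qty: {(4, 23, blue, 37), (4, 23, blue, 7), (4, 25, red, 37), (4, 25, red, 7), (4, 31, white, 37), (4, 31, white, 7)}
Filtering on color = red and qty ≥ 4 leaves {(4, 25, red, 37), (4, 25, red, 7)}.
Projecting to sid, pid: {(37, 25), (7, 25)}
Set union of the two operands is {(20, 14), (23, 19), (34, 4), (37, 25), (5, 15), (7, 25)}.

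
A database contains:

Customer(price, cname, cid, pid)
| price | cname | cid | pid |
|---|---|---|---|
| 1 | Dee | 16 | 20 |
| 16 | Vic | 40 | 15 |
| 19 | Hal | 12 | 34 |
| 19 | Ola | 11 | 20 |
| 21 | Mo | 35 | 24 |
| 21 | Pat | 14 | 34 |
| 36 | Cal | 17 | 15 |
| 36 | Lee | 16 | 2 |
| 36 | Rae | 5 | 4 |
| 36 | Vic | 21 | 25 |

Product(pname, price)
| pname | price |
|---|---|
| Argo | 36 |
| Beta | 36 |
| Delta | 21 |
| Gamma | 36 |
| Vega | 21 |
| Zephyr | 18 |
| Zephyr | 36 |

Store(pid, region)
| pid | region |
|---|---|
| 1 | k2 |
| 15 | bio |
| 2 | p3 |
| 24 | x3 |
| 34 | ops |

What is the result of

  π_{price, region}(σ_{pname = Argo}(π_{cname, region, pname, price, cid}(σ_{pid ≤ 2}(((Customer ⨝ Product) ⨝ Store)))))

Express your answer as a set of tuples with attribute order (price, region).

Customer ⋈ Product (natural join on price): {(21, Mo, 35, 24, Delta), (21, Mo, 35, 24, Vega), (21, Pat, 14, 34, Delta), (21, Pat, 14, 34, Vega), (36, Cal, 17, 15, Argo), (36, Cal, 17, 15, Beta), (36, Cal, 17, 15, Gamma), (36, Cal, 17, 15, Zephyr), (36, Lee, 16, 2, Argo), (36, Lee, 16, 2, Beta), (36, Lee, 16, 2, Gamma), (36, Lee, 16, 2, Zephyr), (36, Rae, 5, 4, Argo), (36, Rae, 5, 4, Beta), (36, Rae, 5, 4, Gamma), (36, Rae, 5, 4, Zephyr), (36, Vic, 21, 25, Argo), (36, Vic, 21, 25, Beta), (36, Vic, 21, 25, Gamma), (36, Vic, 21, 25, Zephyr)}
(Customer ⨝ Product) ⋈ Store (natural join on pid): {(21, Mo, 35, 24, Delta, x3), (21, Mo, 35, 24, Vega, x3), (21, Pat, 14, 34, Delta, ops), (21, Pat, 14, 34, Vega, ops), (36, Cal, 17, 15, Argo, bio), (36, Cal, 17, 15, Beta, bio), (36, Cal, 17, 15, Gamma, bio), (36, Cal, 17, 15, Zephyr, bio), (36, Lee, 16, 2, Argo, p3), (36, Lee, 16, 2, Beta, p3), (36, Lee, 16, 2, Gamma, p3), (36, Lee, 16, 2, Zephyr, p3)}
Filtering on pid ≤ 2 leaves {(36, Lee, 16, 2, Argo, p3), (36, Lee, 16, 2, Beta, p3), (36, Lee, 16, 2, Gamma, p3), (36, Lee, 16, 2, Zephyr, p3)}.
π_{cname, region, pname, price, cid} gives {(Lee, p3, Argo, 36, 16), (Lee, p3, Beta, 36, 16), (Lee, p3, Gamma, 36, 16), (Lee, p3, Zephyr, 36, 16)}.
Filtering on pname = Argo leaves {(Lee, p3, Argo, 36, 16)}.
π_{price, region} gives {(36, p3)}.

{(36, p3)}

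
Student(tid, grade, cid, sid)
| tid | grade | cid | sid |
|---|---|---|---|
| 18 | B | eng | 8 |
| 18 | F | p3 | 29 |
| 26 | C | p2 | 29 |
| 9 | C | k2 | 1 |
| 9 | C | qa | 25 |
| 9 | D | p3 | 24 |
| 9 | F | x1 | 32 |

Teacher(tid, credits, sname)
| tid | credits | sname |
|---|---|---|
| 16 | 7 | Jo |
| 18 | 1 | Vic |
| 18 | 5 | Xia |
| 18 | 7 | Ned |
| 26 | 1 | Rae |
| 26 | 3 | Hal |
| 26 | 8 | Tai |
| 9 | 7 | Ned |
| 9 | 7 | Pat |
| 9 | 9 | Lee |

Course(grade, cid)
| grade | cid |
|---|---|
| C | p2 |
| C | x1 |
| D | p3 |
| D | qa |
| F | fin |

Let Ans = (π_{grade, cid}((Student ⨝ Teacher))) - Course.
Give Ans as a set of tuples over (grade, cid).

Student ⋈ Teacher (natural join on tid): {(18, B, eng, 8, 1, Vic), (18, B, eng, 8, 5, Xia), (18, B, eng, 8, 7, Ned), (18, F, p3, 29, 1, Vic), (18, F, p3, 29, 5, Xia), (18, F, p3, 29, 7, Ned), (26, C, p2, 29, 1, Rae), (26, C, p2, 29, 3, Hal), (26, C, p2, 29, 8, Tai), (9, C, k2, 1, 7, Ned), (9, C, k2, 1, 7, Pat), (9, C, k2, 1, 9, Lee), (9, C, qa, 25, 7, Ned), (9, C, qa, 25, 7, Pat), (9, C, qa, 25, 9, Lee), (9, D, p3, 24, 7, Ned), (9, D, p3, 24, 7, Pat), (9, D, p3, 24, 9, Lee), (9, F, x1, 32, 7, Ned), (9, F, x1, 32, 7, Pat), (9, F, x1, 32, 9, Lee)}
π[grade, cid]: project onto (grade, cid) (14 duplicate(s) eliminated) → {(B, eng), (C, k2), (C, p2), (C, qa), (D, p3), (F, p3), (F, x1)}
Difference: {(B, eng), (C, k2), (C, p2), (C, qa), (D, p3), (F, p3), (F, x1)} with {(C, p2), (C, x1), (D, p3), (D, qa), (F, fin)} → {(B, eng), (C, k2), (C, qa), (F, p3), (F, x1)}

{(B, eng), (C, k2), (C, qa), (F, p3), (F, x1)}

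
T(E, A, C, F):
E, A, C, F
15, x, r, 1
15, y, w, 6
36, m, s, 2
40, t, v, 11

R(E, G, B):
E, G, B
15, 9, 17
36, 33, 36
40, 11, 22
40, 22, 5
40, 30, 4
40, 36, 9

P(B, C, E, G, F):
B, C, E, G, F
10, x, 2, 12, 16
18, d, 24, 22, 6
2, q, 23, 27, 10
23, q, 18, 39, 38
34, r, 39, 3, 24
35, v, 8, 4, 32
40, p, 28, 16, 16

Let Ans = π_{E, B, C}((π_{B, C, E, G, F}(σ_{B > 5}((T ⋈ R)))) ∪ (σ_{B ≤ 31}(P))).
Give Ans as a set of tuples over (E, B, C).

{(15, 17, r), (15, 17, w), (18, 23, q), (2, 10, x), (23, 2, q), (24, 18, d), (36, 36, s), (40, 22, v), (40, 9, v)}

Joining T and R on E yields {(15, x, r, 1, 9, 17), (15, y, w, 6, 9, 17), (36, m, s, 2, 33, 36), (40, t, v, 11, 11, 22), (40, t, v, 11, 22, 5), (40, t, v, 11, 30, 4), (40, t, v, 11, 36, 9)}.
σ[B > 5]: keep tuples satisfying B > 5 → {(15, x, r, 1, 9, 17), (15, y, w, 6, 9, 17), (36, m, s, 2, 33, 36), (40, t, v, 11, 11, 22), (40, t, v, 11, 36, 9)}
Projecting to B, C, E, G, F: {(17, r, 15, 9, 1), (17, w, 15, 9, 6), (22, v, 40, 11, 11), (36, s, 36, 33, 2), (9, v, 40, 36, 11)}
σ[B ≤ 31]: keep tuples satisfying B ≤ 31 → {(10, x, 2, 12, 16), (18, d, 24, 22, 6), (2, q, 23, 27, 10), (23, q, 18, 39, 38)}
Set union of the two operands is {(10, x, 2, 12, 16), (17, r, 15, 9, 1), (17, w, 15, 9, 6), (18, d, 24, 22, 6), (2, q, 23, 27, 10), (22, v, 40, 11, 11), (23, q, 18, 39, 38), (36, s, 36, 33, 2), (9, v, 40, 36, 11)}.
Projecting to E, B, C: {(15, 17, r), (15, 17, w), (18, 23, q), (2, 10, x), (23, 2, q), (24, 18, d), (36, 36, s), (40, 22, v), (40, 9, v)}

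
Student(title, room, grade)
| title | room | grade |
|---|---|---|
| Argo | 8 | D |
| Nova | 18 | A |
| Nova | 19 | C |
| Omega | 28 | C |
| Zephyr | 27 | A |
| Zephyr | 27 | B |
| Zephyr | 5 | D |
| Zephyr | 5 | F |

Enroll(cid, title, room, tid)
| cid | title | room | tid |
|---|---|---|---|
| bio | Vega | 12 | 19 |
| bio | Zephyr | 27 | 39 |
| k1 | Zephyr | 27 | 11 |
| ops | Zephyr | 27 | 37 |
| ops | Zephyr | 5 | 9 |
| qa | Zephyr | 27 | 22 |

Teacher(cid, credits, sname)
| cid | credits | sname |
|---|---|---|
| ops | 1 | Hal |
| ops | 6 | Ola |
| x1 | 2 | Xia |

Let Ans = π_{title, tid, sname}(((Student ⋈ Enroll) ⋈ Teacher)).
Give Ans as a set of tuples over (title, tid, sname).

{(Zephyr, 37, Hal), (Zephyr, 37, Ola), (Zephyr, 9, Hal), (Zephyr, 9, Ola)}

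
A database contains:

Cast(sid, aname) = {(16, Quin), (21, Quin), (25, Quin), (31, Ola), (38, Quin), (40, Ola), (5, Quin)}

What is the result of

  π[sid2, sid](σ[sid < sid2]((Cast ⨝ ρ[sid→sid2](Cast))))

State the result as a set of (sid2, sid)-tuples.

{(16, 5), (21, 16), (21, 5), (25, 16), (25, 21), (25, 5), (38, 16), (38, 21), (38, 25), (38, 5), (40, 31)}

ρ[sid→sid2]: schema becomes (sid2, aname); tuples unchanged.
Natural join on aname: {(16, Quin, 16), (16, Quin, 21), (16, Quin, 25), (16, Quin, 38), (16, Quin, 5), (21, Quin, 16), (21, Quin, 21), (21, Quin, 25), (21, Quin, 38), (21, Quin, 5), (25, Quin, 16), (25, Quin, 21), (25, Quin, 25), (25, Quin, 38), (25, Quin, 5), (31, Ola, 31), (31, Ola, 40), (38, Quin, 16), (38, Quin, 21), (38, Quin, 25), (38, Quin, 38), (38, Quin, 5), (40, Ola, 31), (40, Ola, 40), (5, Quin, 16), (5, Quin, 21), (5, Quin, 25), (5, Quin, 38), (5, Quin, 5)}
σ[sid < sid2]: keep tuples satisfying sid < sid2 → {(16, Quin, 21), (16, Quin, 25), (16, Quin, 38), (21, Quin, 25), (21, Quin, 38), (25, Quin, 38), (31, Ola, 40), (5, Quin, 16), (5, Quin, 21), (5, Quin, 25), (5, Quin, 38)}
π_{sid2, sid} gives {(16, 5), (21, 16), (21, 5), (25, 16), (25, 21), (25, 5), (38, 16), (38, 21), (38, 25), (38, 5), (40, 31)}.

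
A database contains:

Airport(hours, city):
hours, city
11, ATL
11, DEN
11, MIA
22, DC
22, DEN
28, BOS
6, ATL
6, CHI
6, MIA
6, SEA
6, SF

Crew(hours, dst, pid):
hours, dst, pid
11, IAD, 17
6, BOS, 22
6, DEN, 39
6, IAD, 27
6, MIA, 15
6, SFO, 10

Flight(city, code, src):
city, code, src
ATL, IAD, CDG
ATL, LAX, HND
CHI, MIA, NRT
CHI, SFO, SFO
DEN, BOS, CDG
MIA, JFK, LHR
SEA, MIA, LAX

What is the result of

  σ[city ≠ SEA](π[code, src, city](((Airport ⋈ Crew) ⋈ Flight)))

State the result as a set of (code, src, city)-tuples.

{(BOS, CDG, DEN), (IAD, CDG, ATL), (JFK, LHR, MIA), (LAX, HND, ATL), (MIA, NRT, CHI), (SFO, SFO, CHI)}

Natural join on hours: {(11, ATL, IAD, 17), (11, DEN, IAD, 17), (11, MIA, IAD, 17), (6, ATL, BOS, 22), (6, ATL, DEN, 39), (6, ATL, IAD, 27), (6, ATL, MIA, 15), (6, ATL, SFO, 10), (6, CHI, BOS, 22), (6, CHI, DEN, 39), (6, CHI, IAD, 27), (6, CHI, MIA, 15), (6, CHI, SFO, 10), (6, MIA, BOS, 22), (6, MIA, DEN, 39), (6, MIA, IAD, 27), (6, MIA, MIA, 15), (6, MIA, SFO, 10), (6, SEA, BOS, 22), (6, SEA, DEN, 39), (6, SEA, IAD, 27), (6, SEA, MIA, 15), (6, SEA, SFO, 10), (6, SF, BOS, 22), (6, SF, DEN, 39), (6, SF, IAD, 27), (6, SF, MIA, 15), (6, SF, SFO, 10)}
Natural join on city: {(11, ATL, IAD, 17, IAD, CDG), (11, ATL, IAD, 17, LAX, HND), (11, DEN, IAD, 17, BOS, CDG), (11, MIA, IAD, 17, JFK, LHR), (6, ATL, BOS, 22, IAD, CDG), (6, ATL, BOS, 22, LAX, HND), (6, ATL, DEN, 39, IAD, CDG), (6, ATL, DEN, 39, LAX, HND), (6, ATL, IAD, 27, IAD, CDG), (6, ATL, IAD, 27, LAX, HND), (6, ATL, MIA, 15, IAD, CDG), (6, ATL, MIA, 15, LAX, HND), (6, ATL, SFO, 10, IAD, CDG), (6, ATL, SFO, 10, LAX, HND), (6, CHI, BOS, 22, MIA, NRT), (6, CHI, BOS, 22, SFO, SFO), (6, CHI, DEN, 39, MIA, NRT), (6, CHI, DEN, 39, SFO, SFO), (6, CHI, IAD, 27, MIA, NRT), (6, CHI, IAD, 27, SFO, SFO), (6, CHI, MIA, 15, MIA, NRT), (6, CHI, MIA, 15, SFO, SFO), (6, CHI, SFO, 10, MIA, NRT), (6, CHI, SFO, 10, SFO, SFO), (6, MIA, BOS, 22, JFK, LHR), (6, MIA, DEN, 39, JFK, LHR), (6, MIA, IAD, 27, JFK, LHR), (6, MIA, MIA, 15, JFK, LHR), (6, MIA, SFO, 10, JFK, LHR), (6, SEA, BOS, 22, MIA, LAX), (6, SEA, DEN, 39, MIA, LAX), (6, SEA, IAD, 27, MIA, LAX), (6, SEA, MIA, 15, MIA, LAX), (6, SEA, SFO, 10, MIA, LAX)}
Keep only column(s) code, src, city (27 duplicate(s) eliminated): {(BOS, CDG, DEN), (IAD, CDG, ATL), (JFK, LHR, MIA), (LAX, HND, ATL), (MIA, LAX, SEA), (MIA, NRT, CHI), (SFO, SFO, CHI)}
Filtering on city ≠ SEA leaves {(BOS, CDG, DEN), (IAD, CDG, ATL), (JFK, LHR, MIA), (LAX, HND, ATL), (MIA, NRT, CHI), (SFO, SFO, CHI)}.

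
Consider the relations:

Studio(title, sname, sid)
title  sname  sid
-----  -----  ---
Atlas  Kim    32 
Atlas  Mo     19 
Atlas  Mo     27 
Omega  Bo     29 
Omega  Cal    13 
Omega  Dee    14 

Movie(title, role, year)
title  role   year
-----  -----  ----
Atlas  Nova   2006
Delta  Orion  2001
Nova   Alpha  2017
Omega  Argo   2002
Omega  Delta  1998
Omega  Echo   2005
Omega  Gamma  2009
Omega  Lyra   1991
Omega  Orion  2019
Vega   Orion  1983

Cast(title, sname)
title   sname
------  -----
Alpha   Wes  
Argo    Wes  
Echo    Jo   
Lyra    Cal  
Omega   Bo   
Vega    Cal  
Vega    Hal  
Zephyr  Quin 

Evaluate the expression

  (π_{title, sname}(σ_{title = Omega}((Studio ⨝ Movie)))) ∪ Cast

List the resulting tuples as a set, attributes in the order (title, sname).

Joining Studio and Movie on title yields {(Atlas, Kim, 32, Nova, 2006), (Atlas, Mo, 19, Nova, 2006), (Atlas, Mo, 27, Nova, 2006), (Omega, Bo, 29, Argo, 2002), (Omega, Bo, 29, Delta, 1998), (Omega, Bo, 29, Echo, 2005), (Omega, Bo, 29, Gamma, 2009), (Omega, Bo, 29, Lyra, 1991), (Omega, Bo, 29, Orion, 2019), (Omega, Cal, 13, Argo, 2002), (Omega, Cal, 13, Delta, 1998), (Omega, Cal, 13, Echo, 2005), (Omega, Cal, 13, Gamma, 2009), (Omega, Cal, 13, Lyra, 1991), (Omega, Cal, 13, Orion, 2019), (Omega, Dee, 14, Argo, 2002), (Omega, Dee, 14, Delta, 1998), (Omega, Dee, 14, Echo, 2005), (Omega, Dee, 14, Gamma, 2009), (Omega, Dee, 14, Lyra, 1991), (Omega, Dee, 14, Orion, 2019)}.
Selection title = Omega: {(Omega, Bo, 29, Argo, 2002), (Omega, Bo, 29, Delta, 1998), (Omega, Bo, 29, Echo, 2005), (Omega, Bo, 29, Gamma, 2009), (Omega, Bo, 29, Lyra, 1991), (Omega, Bo, 29, Orion, 2019), (Omega, Cal, 13, Argo, 2002), (Omega, Cal, 13, Delta, 1998), (Omega, Cal, 13, Echo, 2005), (Omega, Cal, 13, Gamma, 2009), (Omega, Cal, 13, Lyra, 1991), (Omega, Cal, 13, Orion, 2019), (Omega, Dee, 14, Argo, 2002), (Omega, Dee, 14, Delta, 1998), (Omega, Dee, 14, Echo, 2005), (Omega, Dee, 14, Gamma, 2009), (Omega, Dee, 14, Lyra, 1991), (Omega, Dee, 14, Orion, 2019)}
π[title, sname]: project onto (title, sname) (15 duplicate(s) eliminated) → {(Omega, Bo), (Omega, Cal), (Omega, Dee)}
Taking the union: {(Alpha, Wes), (Argo, Wes), (Echo, Jo), (Lyra, Cal), (Omega, Bo), (Omega, Cal), (Omega, Dee), (Vega, Cal), (Vega, Hal), (Zephyr, Quin)}

{(Alpha, Wes), (Argo, Wes), (Echo, Jo), (Lyra, Cal), (Omega, Bo), (Omega, Cal), (Omega, Dee), (Vega, Cal), (Vega, Hal), (Zephyr, Quin)}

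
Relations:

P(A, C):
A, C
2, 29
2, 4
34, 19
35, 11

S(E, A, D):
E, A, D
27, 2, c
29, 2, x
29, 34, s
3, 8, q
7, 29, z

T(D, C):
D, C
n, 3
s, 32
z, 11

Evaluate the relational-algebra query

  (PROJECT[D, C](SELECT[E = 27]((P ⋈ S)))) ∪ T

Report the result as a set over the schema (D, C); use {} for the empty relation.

{(c, 29), (c, 4), (n, 3), (s, 32), (z, 11)}

P ⋈ S (natural join on A): {(2, 29, 27, c), (2, 29, 29, x), (2, 4, 27, c), (2, 4, 29, x), (34, 19, 29, s)}
Apply σ_{E = 27}; surviving tuples: {(2, 29, 27, c), (2, 4, 27, c)}
π_{D, C} gives {(c, 29), (c, 4)}.
Set union of the two operands is {(c, 29), (c, 4), (n, 3), (s, 32), (z, 11)}.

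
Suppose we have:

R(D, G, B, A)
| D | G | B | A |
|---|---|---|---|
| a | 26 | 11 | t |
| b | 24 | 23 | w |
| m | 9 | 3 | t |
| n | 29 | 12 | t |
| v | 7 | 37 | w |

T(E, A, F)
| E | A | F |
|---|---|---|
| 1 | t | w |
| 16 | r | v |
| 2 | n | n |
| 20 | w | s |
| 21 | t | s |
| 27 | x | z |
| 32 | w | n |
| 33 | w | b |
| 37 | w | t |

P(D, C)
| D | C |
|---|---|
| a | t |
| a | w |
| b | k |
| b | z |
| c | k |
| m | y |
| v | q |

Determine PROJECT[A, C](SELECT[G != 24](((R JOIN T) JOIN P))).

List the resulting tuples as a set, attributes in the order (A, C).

{(t, t), (t, w), (t, y), (w, q)}

Natural join on A: {(a, 26, 11, t, 1, w), (a, 26, 11, t, 21, s), (b, 24, 23, w, 20, s), (b, 24, 23, w, 32, n), (b, 24, 23, w, 33, b), (b, 24, 23, w, 37, t), (m, 9, 3, t, 1, w), (m, 9, 3, t, 21, s), (n, 29, 12, t, 1, w), (n, 29, 12, t, 21, s), (v, 7, 37, w, 20, s), (v, 7, 37, w, 32, n), (v, 7, 37, w, 33, b), (v, 7, 37, w, 37, t)}
Natural join on D: {(a, 26, 11, t, 1, w, t), (a, 26, 11, t, 1, w, w), (a, 26, 11, t, 21, s, t), (a, 26, 11, t, 21, s, w), (b, 24, 23, w, 20, s, k), (b, 24, 23, w, 20, s, z), (b, 24, 23, w, 32, n, k), (b, 24, 23, w, 32, n, z), (b, 24, 23, w, 33, b, k), (b, 24, 23, w, 33, b, z), (b, 24, 23, w, 37, t, k), (b, 24, 23, w, 37, t, z), (m, 9, 3, t, 1, w, y), (m, 9, 3, t, 21, s, y), (v, 7, 37, w, 20, s, q), (v, 7, 37, w, 32, n, q), (v, 7, 37, w, 33, b, q), (v, 7, 37, w, 37, t, q)}
Apply σ_{G != 24}; surviving tuples: {(a, 26, 11, t, 1, w, t), (a, 26, 11, t, 1, w, w), (a, 26, 11, t, 21, s, t), (a, 26, 11, t, 21, s, w), (m, 9, 3, t, 1, w, y), (m, 9, 3, t, 21, s, y), (v, 7, 37, w, 20, s, q), (v, 7, 37, w, 32, n, q), (v, 7, 37, w, 33, b, q), (v, 7, 37, w, 37, t, q)}
Projecting to A, C (6 duplicate(s) eliminated): {(t, t), (t, w), (t, y), (w, q)}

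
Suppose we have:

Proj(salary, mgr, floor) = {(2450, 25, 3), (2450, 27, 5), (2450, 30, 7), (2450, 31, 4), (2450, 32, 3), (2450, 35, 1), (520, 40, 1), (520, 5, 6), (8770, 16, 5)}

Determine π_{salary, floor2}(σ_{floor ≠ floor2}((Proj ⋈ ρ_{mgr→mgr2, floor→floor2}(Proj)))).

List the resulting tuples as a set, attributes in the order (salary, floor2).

ρ[mgr→mgr2, floor→floor2]: schema becomes (salary, mgr2, floor2); tuples unchanged.
Joining Proj and ρ_{mgr→mgr2, floor→floor2}(Proj) on salary yields {(2450, 25, 3, 25, 3), (2450, 25, 3, 27, 5), (2450, 25, 3, 30, 7), (2450, 25, 3, 31, 4), (2450, 25, 3, 32, 3), (2450, 25, 3, 35, 1), (2450, 27, 5, 25, 3), (2450, 27, 5, 27, 5), (2450, 27, 5, 30, 7), (2450, 27, 5, 31, 4), (2450, 27, 5, 32, 3), (2450, 27, 5, 35, 1), (2450, 30, 7, 25, 3), (2450, 30, 7, 27, 5), (2450, 30, 7, 30, 7), (2450, 30, 7, 31, 4), (2450, 30, 7, 32, 3), (2450, 30, 7, 35, 1), (2450, 31, 4, 25, 3), (2450, 31, 4, 27, 5), (2450, 31, 4, 30, 7), (2450, 31, 4, 31, 4), (2450, 31, 4, 32, 3), (2450, 31, 4, 35, 1), (2450, 32, 3, 25, 3), (2450, 32, 3, 27, 5), (2450, 32, 3, 30, 7), (2450, 32, 3, 31, 4), (2450, 32, 3, 32, 3), (2450, 32, 3, 35, 1), (2450, 35, 1, 25, 3), (2450, 35, 1, 27, 5), (2450, 35, 1, 30, 7), (2450, 35, 1, 31, 4), (2450, 35, 1, 32, 3), (2450, 35, 1, 35, 1), (520, 40, 1, 40, 1), (520, 40, 1, 5, 6), (520, 5, 6, 40, 1), (520, 5, 6, 5, 6), (8770, 16, 5, 16, 5)}.
Filtering on floor ≠ floor2 leaves {(2450, 25, 3, 27, 5), (2450, 25, 3, 30, 7), (2450, 25, 3, 31, 4), (2450, 25, 3, 35, 1), (2450, 27, 5, 25, 3), (2450, 27, 5, 30, 7), (2450, 27, 5, 31, 4), (2450, 27, 5, 32, 3), (2450, 27, 5, 35, 1), (2450, 30, 7, 25, 3), (2450, 30, 7, 27, 5), (2450, 30, 7, 31, 4), (2450, 30, 7, 32, 3), (2450, 30, 7, 35, 1), (2450, 31, 4, 25, 3), (2450, 31, 4, 27, 5), (2450, 31, 4, 30, 7), (2450, 31, 4, 32, 3), (2450, 31, 4, 35, 1), (2450, 32, 3, 27, 5), (2450, 32, 3, 30, 7), (2450, 32, 3, 31, 4), (2450, 32, 3, 35, 1), (2450, 35, 1, 25, 3), (2450, 35, 1, 27, 5), (2450, 35, 1, 30, 7), (2450, 35, 1, 31, 4), (2450, 35, 1, 32, 3), (520, 40, 1, 5, 6), (520, 5, 6, 40, 1)}.
Keep only column(s) salary, floor2 (23 duplicate(s) eliminated): {(2450, 1), (2450, 3), (2450, 4), (2450, 5), (2450, 7), (520, 1), (520, 6)}

{(2450, 1), (2450, 3), (2450, 4), (2450, 5), (2450, 7), (520, 1), (520, 6)}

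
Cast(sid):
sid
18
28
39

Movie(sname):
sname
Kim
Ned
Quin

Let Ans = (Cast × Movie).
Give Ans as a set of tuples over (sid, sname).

{(18, Kim), (18, Ned), (18, Quin), (28, Kim), (28, Ned), (28, Quin), (39, Kim), (39, Ned), (39, Quin)}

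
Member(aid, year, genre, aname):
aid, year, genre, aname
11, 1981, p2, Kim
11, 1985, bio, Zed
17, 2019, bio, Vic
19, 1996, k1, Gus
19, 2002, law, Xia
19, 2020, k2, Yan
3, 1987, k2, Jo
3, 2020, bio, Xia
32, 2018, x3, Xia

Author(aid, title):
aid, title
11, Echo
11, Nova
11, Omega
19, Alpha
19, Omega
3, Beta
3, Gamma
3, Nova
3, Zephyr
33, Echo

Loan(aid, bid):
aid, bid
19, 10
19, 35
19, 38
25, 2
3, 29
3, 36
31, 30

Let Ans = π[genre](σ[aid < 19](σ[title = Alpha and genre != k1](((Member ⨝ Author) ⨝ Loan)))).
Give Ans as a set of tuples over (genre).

Member ⋈ Author (natural join on aid): {(11, 1981, p2, Kim, Echo), (11, 1981, p2, Kim, Nova), (11, 1981, p2, Kim, Omega), (11, 1985, bio, Zed, Echo), (11, 1985, bio, Zed, Nova), (11, 1985, bio, Zed, Omega), (19, 1996, k1, Gus, Alpha), (19, 1996, k1, Gus, Omega), (19, 2002, law, Xia, Alpha), (19, 2002, law, Xia, Omega), (19, 2020, k2, Yan, Alpha), (19, 2020, k2, Yan, Omega), (3, 1987, k2, Jo, Beta), (3, 1987, k2, Jo, Gamma), (3, 1987, k2, Jo, Nova), (3, 1987, k2, Jo, Zephyr), (3, 2020, bio, Xia, Beta), (3, 2020, bio, Xia, Gamma), (3, 2020, bio, Xia, Nova), (3, 2020, bio, Xia, Zephyr)}
(Member ⨝ Author) ⋈ Loan (natural join on aid): {(19, 1996, k1, Gus, Alpha, 10), (19, 1996, k1, Gus, Alpha, 35), (19, 1996, k1, Gus, Alpha, 38), (19, 1996, k1, Gus, Omega, 10), (19, 1996, k1, Gus, Omega, 35), (19, 1996, k1, Gus, Omega, 38), (19, 2002, law, Xia, Alpha, 10), (19, 2002, law, Xia, Alpha, 35), (19, 2002, law, Xia, Alpha, 38), (19, 2002, law, Xia, Omega, 10), (19, 2002, law, Xia, Omega, 35), (19, 2002, law, Xia, Omega, 38), (19, 2020, k2, Yan, Alpha, 10), (19, 2020, k2, Yan, Alpha, 35), (19, 2020, k2, Yan, Alpha, 38), (19, 2020, k2, Yan, Omega, 10), (19, 2020, k2, Yan, Omega, 35), (19, 2020, k2, Yan, Omega, 38), (3, 1987, k2, Jo, Beta, 29), (3, 1987, k2, Jo, Beta, 36), (3, 1987, k2, Jo, Gamma, 29), (3, 1987, k2, Jo, Gamma, 36), (3, 1987, k2, Jo, Nova, 29), (3, 1987, k2, Jo, Nova, 36), (3, 1987, k2, Jo, Zephyr, 29), (3, 1987, k2, Jo, Zephyr, 36), (3, 2020, bio, Xia, Beta, 29), (3, 2020, bio, Xia, Beta, 36), (3, 2020, bio, Xia, Gamma, 29), (3, 2020, bio, Xia, Gamma, 36), (3, 2020, bio, Xia, Nova, 29), (3, 2020, bio, Xia, Nova, 36), (3, 2020, bio, Xia, Zephyr, 29), (3, 2020, bio, Xia, Zephyr, 36)}
σ[title = Alpha and genre != k1]: keep tuples satisfying title = Alpha and genre != k1 → {(19, 2002, law, Xia, Alpha, 10), (19, 2002, law, Xia, Alpha, 35), (19, 2002, law, Xia, Alpha, 38), (19, 2020, k2, Yan, Alpha, 10), (19, 2020, k2, Yan, Alpha, 35), (19, 2020, k2, Yan, Alpha, 38)}
σ[aid < 19]: keep tuples satisfying aid < 19 → {}
Keep only column(s) genre: {}

{}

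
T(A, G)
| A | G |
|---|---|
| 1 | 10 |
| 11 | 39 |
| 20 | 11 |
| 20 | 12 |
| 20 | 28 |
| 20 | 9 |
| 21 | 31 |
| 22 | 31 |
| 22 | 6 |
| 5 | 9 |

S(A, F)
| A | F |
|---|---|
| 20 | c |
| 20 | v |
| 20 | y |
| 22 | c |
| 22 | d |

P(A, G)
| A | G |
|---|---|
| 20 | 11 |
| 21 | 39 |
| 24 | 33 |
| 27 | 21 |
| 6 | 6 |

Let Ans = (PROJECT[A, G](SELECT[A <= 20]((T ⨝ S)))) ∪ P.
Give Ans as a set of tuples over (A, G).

Natural join on A: {(20, 11, c), (20, 11, v), (20, 11, y), (20, 12, c), (20, 12, v), (20, 12, y), (20, 28, c), (20, 28, v), (20, 28, y), (20, 9, c), (20, 9, v), (20, 9, y), (22, 31, c), (22, 31, d), (22, 6, c), (22, 6, d)}
Selection A <= 20: {(20, 11, c), (20, 11, v), (20, 11, y), (20, 12, c), (20, 12, v), (20, 12, y), (20, 28, c), (20, 28, v), (20, 28, y), (20, 9, c), (20, 9, v), (20, 9, y)}
π[A, G]: project onto (A, G) (8 duplicate(s) eliminated) → {(20, 11), (20, 12), (20, 28), (20, 9)}
Union: {(20, 11), (20, 12), (20, 28), (20, 9)} with {(20, 11), (21, 39), (24, 33), (27, 21), (6, 6)} → {(20, 11), (20, 12), (20, 28), (20, 9), (21, 39), (24, 33), (27, 21), (6, 6)}

{(20, 11), (20, 12), (20, 28), (20, 9), (21, 39), (24, 33), (27, 21), (6, 6)}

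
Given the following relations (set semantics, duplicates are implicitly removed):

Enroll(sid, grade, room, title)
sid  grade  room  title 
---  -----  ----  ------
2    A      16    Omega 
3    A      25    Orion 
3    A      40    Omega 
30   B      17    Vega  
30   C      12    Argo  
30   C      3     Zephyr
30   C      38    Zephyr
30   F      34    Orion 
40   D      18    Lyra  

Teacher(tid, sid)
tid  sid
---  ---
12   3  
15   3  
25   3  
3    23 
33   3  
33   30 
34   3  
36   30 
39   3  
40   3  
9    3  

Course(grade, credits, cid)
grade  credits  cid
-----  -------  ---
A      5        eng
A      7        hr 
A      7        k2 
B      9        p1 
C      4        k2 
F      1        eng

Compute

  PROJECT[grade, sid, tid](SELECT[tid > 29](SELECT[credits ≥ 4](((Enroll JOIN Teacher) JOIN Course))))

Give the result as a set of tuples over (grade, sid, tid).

{(A, 3, 33), (A, 3, 34), (A, 3, 39), (A, 3, 40), (B, 30, 33), (B, 30, 36), (C, 30, 33), (C, 30, 36)}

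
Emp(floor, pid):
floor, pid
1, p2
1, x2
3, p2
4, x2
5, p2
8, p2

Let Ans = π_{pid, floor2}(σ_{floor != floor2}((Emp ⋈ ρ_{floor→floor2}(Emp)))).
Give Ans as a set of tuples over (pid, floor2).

{(p2, 1), (p2, 3), (p2, 5), (p2, 8), (x2, 1), (x2, 4)}

ρ[floor→floor2]: schema becomes (floor2, pid); tuples unchanged.
Natural join on pid: {(1, p2, 1), (1, p2, 3), (1, p2, 5), (1, p2, 8), (1, x2, 1), (1, x2, 4), (3, p2, 1), (3, p2, 3), (3, p2, 5), (3, p2, 8), (4, x2, 1), (4, x2, 4), (5, p2, 1), (5, p2, 3), (5, p2, 5), (5, p2, 8), (8, p2, 1), (8, p2, 3), (8, p2, 5), (8, p2, 8)}
Apply σ_{floor != floor2}; surviving tuples: {(1, p2, 3), (1, p2, 5), (1, p2, 8), (1, x2, 4), (3, p2, 1), (3, p2, 5), (3, p2, 8), (4, x2, 1), (5, p2, 1), (5, p2, 3), (5, p2, 8), (8, p2, 1), (8, p2, 3), (8, p2, 5)}
Projecting to pid, floor2 (8 duplicate(s) eliminated): {(p2, 1), (p2, 3), (p2, 5), (p2, 8), (x2, 1), (x2, 4)}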